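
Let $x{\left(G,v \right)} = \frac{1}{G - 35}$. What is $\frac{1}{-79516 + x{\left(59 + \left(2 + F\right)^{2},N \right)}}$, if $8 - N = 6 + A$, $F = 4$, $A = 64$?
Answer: $- \frac{60}{4770959} \approx -1.2576 \cdot 10^{-5}$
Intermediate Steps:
$N = -62$ ($N = 8 - \left(6 + 64\right) = 8 - 70 = -62$)
$x{\left(G,v \right)} = \frac{1}{-35 + G}$
$\frac{1}{-79516 + x{\left(59 + \left(2 + F\right)^{2},N \right)}} = \frac{1}{-79516 + \frac{1}{-35 + \left(59 + \left(2 + 4\right)^{2}\right)}} = \frac{1}{-79516 + \frac{1}{-35 + \left(59 + 6^{2}\right)}} = \frac{1}{-79516 + \frac{1}{-35 + \left(59 + 36\right)}} = \frac{1}{-79516 + \frac{1}{-35 + 95}} = \frac{1}{-79516 + \frac{1}{60}} = \frac{1}{- \frac{4770959}{60}} = - \frac{60}{4770959}$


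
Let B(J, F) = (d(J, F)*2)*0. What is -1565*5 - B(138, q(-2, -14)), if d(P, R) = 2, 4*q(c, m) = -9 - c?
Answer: -7825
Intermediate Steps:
q(c, m) = -9/4 - c/4 (q(c, m) = (-9 - c)/4 = -9/4 - c/4)
B(J, F) = 0 (B(J, F) = (2*2)*0 = 4*0 = 0)
-1565*5 - B(138, q(-2, -14)) = -1565*5 - 1*0 = -7825 + 0 = -7825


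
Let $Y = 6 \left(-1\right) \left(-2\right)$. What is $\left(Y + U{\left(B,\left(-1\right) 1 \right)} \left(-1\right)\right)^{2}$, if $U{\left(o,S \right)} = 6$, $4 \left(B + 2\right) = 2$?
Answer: $36$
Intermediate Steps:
$B = - \frac{3}{2}$ ($B = -2 + \frac{1}{4} \cdot 2 = -2 + \frac{1}{2} = - \frac{3}{2} \approx -1.5$)
$Y = 12$ ($Y = \left(-6\right) \left(-2\right) = 12$)
$\left(Y + U{\left(B,\left(-1\right) 1 \right)} \left(-1\right)\right)^{2} = \left(12 + 6 \left(-1\right)\right)^{2} = \left(12 - 6\right)^{2} = 6^{2} = 36$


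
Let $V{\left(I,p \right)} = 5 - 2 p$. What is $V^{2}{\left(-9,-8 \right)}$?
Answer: $441$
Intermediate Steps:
$V^{2}{\left(-9,-8 \right)} = \left(5 - -16\right)^{2} = \left(5 + 16\right)^{2} = 21^{2} = 441$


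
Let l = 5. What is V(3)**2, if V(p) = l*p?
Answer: 225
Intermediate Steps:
V(p) = 5*p
V(3)**2 = (5*3)**2 = 15**2 = 225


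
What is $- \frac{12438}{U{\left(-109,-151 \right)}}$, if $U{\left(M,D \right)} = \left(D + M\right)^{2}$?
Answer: $- \frac{6219}{33800} \approx -0.18399$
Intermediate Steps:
$- \frac{12438}{U{\left(-109,-151 \right)}} = - \frac{12438}{\left(-151 - 109\right)^{2}} = - \frac{12438}{\left(-260\right)^{2}} = - \frac{12438}{67600} = \left(-12438\right) \frac{1}{67600} = - \frac{6219}{33800}$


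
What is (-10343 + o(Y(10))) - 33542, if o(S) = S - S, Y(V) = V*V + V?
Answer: -43885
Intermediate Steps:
Y(V) = V + V**2 (Y(V) = V**2 + V = V + V**2)
o(S) = 0
(-10343 + o(Y(10))) - 33542 = (-10343 + 0) - 33542 = -10343 - 33542 = -43885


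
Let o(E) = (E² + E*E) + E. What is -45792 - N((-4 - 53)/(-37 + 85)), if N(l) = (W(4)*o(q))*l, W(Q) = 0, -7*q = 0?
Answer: -45792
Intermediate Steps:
q = 0 (q = -⅐*0 = 0)
o(E) = E + 2*E² (o(E) = (E² + E²) + E = 2*E² + E = E + 2*E²)
N(l) = 0 (N(l) = (0*(0*(1 + 2*0)))*l = (0*(0*(1 + 0)))*l = (0*(0*1))*l = (0*0)*l = 0*l = 0)
-45792 - N((-4 - 53)/(-37 + 85)) = -45792 - 1*0 = -45792 + 0 = -45792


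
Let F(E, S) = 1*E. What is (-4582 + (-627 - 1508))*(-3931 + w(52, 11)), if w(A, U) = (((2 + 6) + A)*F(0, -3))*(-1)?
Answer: 26404527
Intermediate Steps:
F(E, S) = E
w(A, U) = 0 (w(A, U) = (((2 + 6) + A)*0)*(-1) = ((8 + A)*0)*(-1) = 0*(-1) = 0)
(-4582 + (-627 - 1508))*(-3931 + w(52, 11)) = (-4582 + (-627 - 1508))*(-3931 + 0) = (-4582 - 2135)*(-3931) = -6717*(-3931) = 26404527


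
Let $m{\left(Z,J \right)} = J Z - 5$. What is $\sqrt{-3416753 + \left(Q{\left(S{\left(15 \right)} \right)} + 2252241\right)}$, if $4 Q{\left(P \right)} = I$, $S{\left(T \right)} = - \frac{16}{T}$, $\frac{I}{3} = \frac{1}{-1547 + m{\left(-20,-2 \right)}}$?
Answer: $\frac{i \sqrt{32867186702}}{168} \approx 1079.1 i$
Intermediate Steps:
$m{\left(Z,J \right)} = -5 + J Z$
$I = - \frac{1}{504}$ ($I = \frac{3}{-1547 - -35} = \frac{3}{-1547 + \left(-5 + 40\right)} = \frac{3}{-1547 + 35} = \frac{3}{-1512} = 3 \left(- \frac{1}{1512}\right) = - \frac{1}{504} \approx -0.0019841$)
$Q{\left(P \right)} = - \frac{1}{2016}$ ($Q{\left(P \right)} = \frac{1}{4} \left(- \frac{1}{504}\right) = - \frac{1}{2016}$)
$\sqrt{-3416753 + \left(Q{\left(S{\left(15 \right)} \right)} + 2252241\right)} = \sqrt{-3416753 + \left(- \frac{1}{2016} + 2252241\right)} = \sqrt{-3416753 + \frac{4540517855}{2016}} = \sqrt{- \frac{2347656193}{2016}} = \frac{i \sqrt{32867186702}}{168}$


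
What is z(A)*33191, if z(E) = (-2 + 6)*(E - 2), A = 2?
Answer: 0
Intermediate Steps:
z(E) = -8 + 4*E (z(E) = 4*(-2 + E) = -8 + 4*E)
z(A)*33191 = (-8 + 4*2)*33191 = (-8 + 8)*33191 = 0*33191 = 0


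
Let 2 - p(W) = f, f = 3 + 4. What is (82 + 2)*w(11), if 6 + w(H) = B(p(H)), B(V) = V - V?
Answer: -504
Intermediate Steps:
f = 7
p(W) = -5 (p(W) = 2 - 1*7 = 2 - 7 = -5)
B(V) = 0
w(H) = -6 (w(H) = -6 + 0 = -6)
(82 + 2)*w(11) = (82 + 2)*(-6) = 84*(-6) = -504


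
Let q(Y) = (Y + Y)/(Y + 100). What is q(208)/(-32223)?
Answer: -104/2481171 ≈ -4.1916e-5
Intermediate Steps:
q(Y) = 2*Y/(100 + Y) (q(Y) = (2*Y)/(100 + Y) = 2*Y/(100 + Y))
q(208)/(-32223) = (2*208/(100 + 208))/(-32223) = (2*208/308)*(-1/32223) = (2*208*(1/308))*(-1/32223) = (104/77)*(-1/32223) = -104/2481171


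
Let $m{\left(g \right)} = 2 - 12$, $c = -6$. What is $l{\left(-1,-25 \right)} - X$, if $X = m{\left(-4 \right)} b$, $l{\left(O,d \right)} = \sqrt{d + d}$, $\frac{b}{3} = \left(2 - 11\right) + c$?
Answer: $-450 + 5 i \sqrt{2} \approx -450.0 + 7.0711 i$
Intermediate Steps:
$m{\left(g \right)} = -10$ ($m{\left(g \right)} = 2 - 12 = -10$)
$b = -45$ ($b = 3 \left(\left(2 - 11\right) - 6\right) = 3 \left(-9 - 6\right) = 3 \left(-15\right) = -45$)
$l{\left(O,d \right)} = \sqrt{2} \sqrt{d}$ ($l{\left(O,d \right)} = \sqrt{2 d} = \sqrt{2} \sqrt{d}$)
$X = 450$ ($X = \left(-10\right) \left(-45\right) = 450$)
$l{\left(-1,-25 \right)} - X = \sqrt{2} \sqrt{-25} - 450 = \sqrt{2} \cdot 5 i - 450 = 5 i \sqrt{2} - 450 = -450 + 5 i \sqrt{2}$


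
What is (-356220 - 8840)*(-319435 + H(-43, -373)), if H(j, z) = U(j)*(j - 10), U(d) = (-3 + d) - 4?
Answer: 115645532100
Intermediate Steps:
U(d) = -7 + d
H(j, z) = (-10 + j)*(-7 + j) (H(j, z) = (-7 + j)*(j - 10) = (-7 + j)*(-10 + j) = (-10 + j)*(-7 + j))
(-356220 - 8840)*(-319435 + H(-43, -373)) = (-356220 - 8840)*(-319435 + (-10 - 43)*(-7 - 43)) = -365060*(-319435 - 53*(-50)) = -365060*(-319435 + 2650) = -365060*(-316785) = 115645532100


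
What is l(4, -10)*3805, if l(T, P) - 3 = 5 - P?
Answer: 68490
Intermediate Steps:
l(T, P) = 8 - P (l(T, P) = 3 + (5 - P) = 8 - P)
l(4, -10)*3805 = (8 - 1*(-10))*3805 = (8 + 10)*3805 = 18*3805 = 68490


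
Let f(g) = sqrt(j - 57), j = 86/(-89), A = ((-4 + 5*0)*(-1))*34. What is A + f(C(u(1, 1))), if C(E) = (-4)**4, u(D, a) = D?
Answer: 136 + I*sqrt(459151)/89 ≈ 136.0 + 7.6136*I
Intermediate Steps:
A = 136 (A = ((-4 + 0)*(-1))*34 = -4*(-1)*34 = 4*34 = 136)
C(E) = 256
j = -86/89 (j = 86*(-1/89) = -86/89 ≈ -0.96629)
f(g) = I*sqrt(459151)/89 (f(g) = sqrt(-86/89 - 57) = sqrt(-5159/89) = I*sqrt(459151)/89)
A + f(C(u(1, 1))) = 136 + I*sqrt(459151)/89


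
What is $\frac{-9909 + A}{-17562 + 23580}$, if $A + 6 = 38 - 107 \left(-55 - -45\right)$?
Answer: $- \frac{8807}{6018} \approx -1.4634$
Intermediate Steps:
$A = 1102$ ($A = -6 - \left(-38 + 107 \left(-55 - -45\right)\right) = -6 - \left(-38 + 107 \left(-55 + 45\right)\right) = -6 + \left(38 - -1070\right) = -6 + \left(38 + 1070\right) = -6 + 1108 = 1102$)
$\frac{-9909 + A}{-17562 + 23580} = \frac{-9909 + 1102}{-17562 + 23580} = - \frac{8807}{6018}$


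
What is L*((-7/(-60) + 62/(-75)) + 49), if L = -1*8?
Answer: -9658/25 ≈ -386.32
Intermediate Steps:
L = -8
L*((-7/(-60) + 62/(-75)) + 49) = -8*((-7/(-60) + 62/(-75)) + 49) = -8*((-7*(-1/60) + 62*(-1/75)) + 49) = -8*((7/60 - 62/75) + 49) = -8*(-71/100 + 49) = -8*4829/100 = -9658/25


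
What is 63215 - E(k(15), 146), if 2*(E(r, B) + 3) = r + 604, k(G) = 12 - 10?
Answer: 62915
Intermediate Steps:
k(G) = 2
E(r, B) = 299 + r/2 (E(r, B) = -3 + (r + 604)/2 = -3 + (604 + r)/2 = -3 + (302 + r/2) = 299 + r/2)
63215 - E(k(15), 146) = 63215 - (299 + (½)*2) = 63215 - (299 + 1) = 63215 - 1*300 = 63215 - 300 = 62915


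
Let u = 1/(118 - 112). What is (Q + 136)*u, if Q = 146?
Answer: 47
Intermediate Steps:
u = ⅙ (u = 1/6 = ⅙ ≈ 0.16667)
(Q + 136)*u = (146 + 136)*(⅙) = 282*(⅙) = 47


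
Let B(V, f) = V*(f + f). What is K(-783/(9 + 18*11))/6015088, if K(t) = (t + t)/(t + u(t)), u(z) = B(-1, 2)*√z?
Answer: 87/1368432520 - I*√2001/342108130 ≈ 6.3576e-8 - 1.3076e-7*I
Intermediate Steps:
B(V, f) = 2*V*f (B(V, f) = V*(2*f) = 2*V*f)
u(z) = -4*√z (u(z) = (2*(-1)*2)*√z = -4*√z)
K(t) = 2*t/(t - 4*√t) (K(t) = (t + t)/(t - 4*√t) = (2*t)/(t - 4*√t) = 2*t/(t - 4*√t))
K(-783/(9 + 18*11))/6015088 = (2*(-783/(9 + 18*11))/(-783/(9 + 18*11) - 4*3*I*√87/√(9 + 18*11)))/6015088 = (2*(-783/(9 + 198))/(-783/(9 + 198) - 4*3*I*√87/√(9 + 198)))*(1/6015088) = (2*(-783/207)/(-783/207 - 4*I*√2001/23))*(1/6015088) = (2*(-783*1/207)/(-783*1/207 - 4*I*√2001/23))*(1/6015088) = (2*(-87/23)/(-87/23 - 4*I*√2001/23))*(1/6015088) = -174/(23*(-87/23 - 4*I*√2001/23))*(1/6015088) = -87/(69173512*(-87/23 - 4*I*√2001/23))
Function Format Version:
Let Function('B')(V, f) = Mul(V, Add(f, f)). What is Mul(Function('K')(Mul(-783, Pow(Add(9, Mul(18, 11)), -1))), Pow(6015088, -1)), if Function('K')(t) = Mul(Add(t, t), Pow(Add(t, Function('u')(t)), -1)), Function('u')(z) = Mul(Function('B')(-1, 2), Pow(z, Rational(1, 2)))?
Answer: Add(Rational(87, 1368432520), Mul(Rational(-1, 342108130), I, Pow(2001, Rational(1, 2)))) ≈ Add(6.3576e-8, Mul(-1.3076e-7, I))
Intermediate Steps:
Function('B')(V, f) = Mul(2, V, f) (Function('B')(V, f) = Mul(V, Mul(2, f)) = Mul(2, V, f))
Function('u')(z) = Mul(-4, Pow(z, Rational(1, 2))) (Function('u')(z) = Mul(Mul(2, -1, 2), Pow(z, Rational(1, 2))) = Mul(-4, Pow(z, Rational(1, 2))))
Function('K')(t) = Mul(2, t, Pow(Add(t, Mul(-4, Pow(t, Rational(1, 2)))), -1)) (Function('K')(t) = Mul(Add(t, t), Pow(Add(t, Mul(-4, Pow(t, Rational(1, 2)))), -1)) = Mul(Mul(2, t), Pow(Add(t, Mul(-4, Pow(t, Rational(1, 2)))), -1)) = Mul(2, t, Pow(Add(t, Mul(-4, Pow(t, Rational(1, 2)))), -1)))
Mul(Function('K')(Mul(-783, Pow(Add(9, Mul(18, 11)), -1))), Pow(6015088, -1)) = Mul(Mul(2, Mul(-783, Pow(Add(9, Mul(18, 11)), -1)), Pow(Add(Mul(-783, Pow(Add(9, Mul(18, 11)), -1)), Mul(-4, Pow(Mul(-783, Pow(Add(9, Mul(18, 11)), -1)), Rational(1, 2)))), -1)), Pow(6015088, -1)) = Mul(Mul(2, Mul(-783, Pow(Add(9, 198), -1)), Pow(Add(Mul(-783, Pow(Add(9, 198), -1)), Mul(-4, Pow(Mul(-783, Pow(Add(9, 198), -1)), Rational(1, 2)))), -1)), Rational(1, 6015088)) = Mul(Mul(2, Mul(-783, Pow(207, -1)), Pow(Add(Mul(-783, Pow(207, -1)), Mul(-4, Pow(Mul(-783, Pow(207, -1)), Rational(1, 2)))), -1)), Rational(1, 6015088)) = Mul(Mul(2, Mul(-783, Rational(1, 207)), Pow(Add(Mul(-783, Rational(1, 207)), Mul(-4, Pow(Mul(-783, Rational(1, 207)), Rational(1, 2)))), -1)), Rational(1, 6015088)) = Mul(Mul(2, Rational(-87, 23), Pow(Add(Rational(-87, 23), Mul(-4, Pow(Rational(-87, 23), Rational(1, 2)))), -1)), Rational(1, 6015088)) = Mul(Mul(2, Rational(-87, 23), Pow(Add(Rational(-87, 23), Mul(-4, Mul(Rational(1, 23), I, Pow(2001, Rational(1, 2))))), -1)), Rational(1, 6015088)) = Mul(Mul(2, Rational(-87, 23), Pow(Add(Rational(-87, 23), Mul(Rational(-4, 23), I, Pow(2001, Rational(1, 2)))), -1)), Rational(1, 6015088)) = Mul(Mul(Rational(-174, 23), Pow(Add(Rational(-87, 23), Mul(Rational(-4, 23), I, Pow(2001, Rational(1, 2)))), -1)), Rational(1, 6015088)) = Mul(Rational(-87, 69173512), Pow(Add(Rational(-87, 23), Mul(Rational(-4, 23), I, Pow(2001, Rational(1, 2)))), -1))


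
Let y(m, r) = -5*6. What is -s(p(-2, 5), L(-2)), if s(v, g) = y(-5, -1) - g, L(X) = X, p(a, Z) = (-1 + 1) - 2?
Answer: 28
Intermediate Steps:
p(a, Z) = -2 (p(a, Z) = 0 - 2 = -2)
y(m, r) = -30
s(v, g) = -30 - g
-s(p(-2, 5), L(-2)) = -(-30 - 1*(-2)) = -(-30 + 2) = -1*(-28) = 28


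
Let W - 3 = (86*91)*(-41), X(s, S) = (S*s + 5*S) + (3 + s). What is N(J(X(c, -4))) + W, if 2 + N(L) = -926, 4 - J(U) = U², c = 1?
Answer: -321791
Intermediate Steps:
X(s, S) = 3 + s + 5*S + S*s (X(s, S) = (5*S + S*s) + (3 + s) = 3 + s + 5*S + S*s)
J(U) = 4 - U²
N(L) = -928 (N(L) = -2 - 926 = -928)
W = -320863 (W = 3 + (86*91)*(-41) = 3 + 7826*(-41) = 3 - 320866 = -320863)
N(J(X(c, -4))) + W = -928 - 320863 = -321791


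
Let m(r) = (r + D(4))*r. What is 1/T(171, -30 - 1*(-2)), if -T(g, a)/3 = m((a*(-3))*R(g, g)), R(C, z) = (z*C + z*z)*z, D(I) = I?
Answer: -1/2116978671770107488 ≈ -4.7237e-19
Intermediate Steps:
R(C, z) = z*(z² + C*z) (R(C, z) = (C*z + z²)*z = (z² + C*z)*z = z*(z² + C*z))
m(r) = r*(4 + r) (m(r) = (r + 4)*r = (4 + r)*r = r*(4 + r))
T(g, a) = 18*a*g³*(4 - 6*a*g³) (T(g, a) = -3*(a*(-3))*(g²*(g + g))*(4 + (a*(-3))*(g²*(g + g))) = -3*(-3*a)*(g²*(2*g))*(4 + (-3*a)*(g²*(2*g))) = -3*(-3*a)*(2*g³)*(4 + (-3*a)*(2*g³)) = -3*(-6*a*g³)*(4 - 6*a*g³) = -(-18)*a*g³*(4 - 6*a*g³) = 18*a*g³*(4 - 6*a*g³))
1/T(171, -30 - 1*(-2)) = 1/(36*(-30 - 1*(-2))*171³*(2 - 3*(-30 - 1*(-2))*171³)) = 1/(36*(-30 + 2)*5000211*(2 - 3*(-30 + 2)*5000211)) = 1/(36*(-28)*5000211*(2 - 3*(-28)*5000211)) = 1/(36*(-28)*5000211*(2 + 420017724)) = 1/(36*(-28)*5000211*420017726) = 1/(-2116978671770107488) = -1/2116978671770107488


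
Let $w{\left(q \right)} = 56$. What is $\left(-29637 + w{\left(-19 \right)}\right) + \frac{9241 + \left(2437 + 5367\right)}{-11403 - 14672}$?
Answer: $- \frac{22038332}{745} \approx -29582.0$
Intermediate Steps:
$\left(-29637 + w{\left(-19 \right)}\right) + \frac{9241 + \left(2437 + 5367\right)}{-11403 - 14672} = \left(-29637 + 56\right) + \frac{9241 + \left(2437 + 5367\right)}{-11403 - 14672} = -29581 + \frac{9241 + 7804}{-26075} = -29581 + 17045 \left(- \frac{1}{26075}\right) = -29581 - \frac{487}{745} = - \frac{22038332}{745}$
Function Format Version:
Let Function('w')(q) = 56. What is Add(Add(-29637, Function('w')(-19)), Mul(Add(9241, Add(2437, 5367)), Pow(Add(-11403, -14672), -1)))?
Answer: Rational(-22038332, 745) ≈ -29582.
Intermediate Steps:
Add(Add(-29637, Function('w')(-19)), Mul(Add(9241, Add(2437, 5367)), Pow(Add(-11403, -14672), -1))) = Add(Add(-29637, 56), Mul(Add(9241, Add(2437, 5367)), Pow(Add(-11403, -14672), -1))) = Add(-29581, Mul(Add(9241, 7804), Pow(-26075, -1))) = Add(-29581, Mul(17045, Rational(-1, 26075))) = Add(-29581, Rational(-487, 745)) = Rational(-22038332, 745)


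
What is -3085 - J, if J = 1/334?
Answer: -1030391/334 ≈ -3085.0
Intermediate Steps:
J = 1/334 ≈ 0.0029940
-3085 - J = -3085 - 1*1/334 = -3085 - 1/334 = -1030391/334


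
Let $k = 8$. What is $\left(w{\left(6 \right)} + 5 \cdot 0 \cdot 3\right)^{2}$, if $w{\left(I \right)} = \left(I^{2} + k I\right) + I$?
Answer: $8100$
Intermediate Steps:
$w{\left(I \right)} = I^{2} + 9 I$ ($w{\left(I \right)} = \left(I^{2} + 8 I\right) + I = I^{2} + 9 I$)
$\left(w{\left(6 \right)} + 5 \cdot 0 \cdot 3\right)^{2} = \left(6 \left(9 + 6\right) + 5 \cdot 0 \cdot 3\right)^{2} = \left(6 \cdot 15 + 0 \cdot 3\right)^{2} = \left(90 + 0\right)^{2} = 90^{2} = 8100$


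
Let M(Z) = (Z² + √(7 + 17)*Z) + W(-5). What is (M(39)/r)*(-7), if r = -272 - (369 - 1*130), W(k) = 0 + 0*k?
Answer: 1521/73 + 78*√6/73 ≈ 23.453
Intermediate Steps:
W(k) = 0 (W(k) = 0 + 0 = 0)
r = -511 (r = -272 - (369 - 130) = -272 - 1*239 = -272 - 239 = -511)
M(Z) = Z² + 2*Z*√6 (M(Z) = (Z² + √(7 + 17)*Z) + 0 = (Z² + √24*Z) + 0 = (Z² + (2*√6)*Z) + 0 = (Z² + 2*Z*√6) + 0 = Z² + 2*Z*√6)
(M(39)/r)*(-7) = ((39*(39 + 2*√6))/(-511))*(-7) = ((1521 + 78*√6)*(-1/511))*(-7) = (-1521/511 - 78*√6/511)*(-7) = 1521/73 + 78*√6/73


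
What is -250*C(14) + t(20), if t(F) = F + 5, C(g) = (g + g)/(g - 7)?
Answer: -975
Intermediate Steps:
C(g) = 2*g/(-7 + g) (C(g) = (2*g)/(-7 + g) = 2*g/(-7 + g))
t(F) = 5 + F
-250*C(14) + t(20) = -500*14/(-7 + 14) + (5 + 20) = -500*14/7 + 25 = -250*4 + 25 = -1000 + 25 = -975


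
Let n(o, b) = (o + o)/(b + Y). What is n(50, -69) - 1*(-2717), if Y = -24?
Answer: 252581/93 ≈ 2715.9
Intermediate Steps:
n(o, b) = 2*o/(-24 + b) (n(o, b) = (o + o)/(b - 24) = (2*o)/(-24 + b) = 2*o/(-24 + b))
n(50, -69) - 1*(-2717) = 2*50/(-24 - 69) - 1*(-2717) = 2*50/(-93) + 2717 = 2*50*(-1/93) + 2717 = -100/93 + 2717 = 252581/93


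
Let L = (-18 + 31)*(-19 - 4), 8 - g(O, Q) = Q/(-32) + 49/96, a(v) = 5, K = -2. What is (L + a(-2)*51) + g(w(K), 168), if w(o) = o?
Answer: -3001/96 ≈ -31.260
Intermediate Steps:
g(O, Q) = 719/96 + Q/32 (g(O, Q) = 8 - (Q/(-32) + 49/96) = 8 - (Q*(-1/32) + 49*(1/96)) = 8 - (-Q/32 + 49/96) = 8 - (49/96 - Q/32) = 8 + (-49/96 + Q/32) = 719/96 + Q/32)
L = -299 (L = 13*(-23) = -299)
(L + a(-2)*51) + g(w(K), 168) = (-299 + 5*51) + (719/96 + (1/32)*168) = (-299 + 255) + (719/96 + 21/4) = -44 + 1223/96 = -3001/96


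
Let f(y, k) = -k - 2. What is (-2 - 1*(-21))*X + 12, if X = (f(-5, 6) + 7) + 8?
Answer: 145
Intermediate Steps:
f(y, k) = -2 - k
X = 7 (X = ((-2 - 1*6) + 7) + 8 = ((-2 - 6) + 7) + 8 = (-8 + 7) + 8 = -1 + 8 = 7)
(-2 - 1*(-21))*X + 12 = (-2 - 1*(-21))*7 + 12 = (-2 + 21)*7 + 12 = 19*7 + 12 = 133 + 12 = 145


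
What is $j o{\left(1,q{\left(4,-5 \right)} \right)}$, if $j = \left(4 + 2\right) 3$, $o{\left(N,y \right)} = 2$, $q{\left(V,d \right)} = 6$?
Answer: $36$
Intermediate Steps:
$j = 18$ ($j = 6 \cdot 3 = 18$)
$j o{\left(1,q{\left(4,-5 \right)} \right)} = 18 \cdot 2 = 36$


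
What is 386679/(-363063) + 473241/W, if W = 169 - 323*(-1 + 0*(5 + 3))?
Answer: 19069561235/19847444 ≈ 960.81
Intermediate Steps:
W = 492 (W = 169 - 323*(-1 + 0*8) = 169 - 323*(-1 + 0) = 169 - 323*(-1) = 169 + 323 = 492)
386679/(-363063) + 473241/W = 386679/(-363063) + 473241/492 = 386679*(-1/363063) + 473241*(1/492) = -128893/121021 + 157747/164 = 19069561235/19847444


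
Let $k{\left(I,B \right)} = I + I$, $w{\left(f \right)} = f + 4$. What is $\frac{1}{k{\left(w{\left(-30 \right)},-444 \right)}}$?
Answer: $- \frac{1}{52} \approx -0.019231$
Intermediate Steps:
$w{\left(f \right)} = 4 + f$
$k{\left(I,B \right)} = 2 I$
$\frac{1}{k{\left(w{\left(-30 \right)},-444 \right)}} = \frac{1}{2 \left(4 - 30\right)} = \frac{1}{2 \left(-26\right)} = \frac{1}{-52} = - \frac{1}{52}$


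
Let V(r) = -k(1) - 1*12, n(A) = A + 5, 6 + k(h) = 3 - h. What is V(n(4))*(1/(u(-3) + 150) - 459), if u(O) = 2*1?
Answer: 69767/19 ≈ 3671.9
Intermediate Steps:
k(h) = -3 - h (k(h) = -6 + (3 - h) = -3 - h)
u(O) = 2
n(A) = 5 + A
V(r) = -8 (V(r) = -(-3 - 1*1) - 1*12 = -(-3 - 1) - 12 = -1*(-4) - 12 = 4 - 12 = -8)
V(n(4))*(1/(u(-3) + 150) - 459) = -8*(1/(2 + 150) - 459) = -8*(1/152 - 459) = -8*(-69767/152) = 69767/19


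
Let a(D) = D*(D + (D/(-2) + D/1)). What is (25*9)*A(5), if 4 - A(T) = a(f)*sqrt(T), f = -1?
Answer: 900 - 675*sqrt(5)/2 ≈ 145.33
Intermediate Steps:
a(D) = 3*D**2/2 (a(D) = D*(D + (D*(-1/2) + D*1)) = D*(D + (-D/2 + D)) = D*(D + D/2) = D*(3*D/2) = 3*D**2/2)
A(T) = 4 - 3*sqrt(T)/2 (A(T) = 4 - (3/2)*(-1)**2*sqrt(T) = 4 - (3/2)*1*sqrt(T) = 4 - 3*sqrt(T)/2)
(25*9)*A(5) = (25*9)*(4 - 3*sqrt(5)/2) = 225*(4 - 3*sqrt(5)/2) = 900 - 675*sqrt(5)/2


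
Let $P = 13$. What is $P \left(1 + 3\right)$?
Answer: $52$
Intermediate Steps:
$P \left(1 + 3\right) = 13 \left(1 + 3\right) = 13 \cdot 4 = 52$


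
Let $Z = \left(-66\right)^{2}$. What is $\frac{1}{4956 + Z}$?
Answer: $\frac{1}{9312} \approx 0.00010739$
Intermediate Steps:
$Z = 4356$
$\frac{1}{4956 + Z} = \frac{1}{4956 + 4356} = \frac{1}{9312}$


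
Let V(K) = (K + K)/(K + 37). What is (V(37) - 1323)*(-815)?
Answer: 1077430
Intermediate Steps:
V(K) = 2*K/(37 + K) (V(K) = (2*K)/(37 + K) = 2*K/(37 + K))
(V(37) - 1323)*(-815) = (2*37/(37 + 37) - 1323)*(-815) = (2*37/74 - 1323)*(-815) = (2*37*(1/74) - 1323)*(-815) = (1 - 1323)*(-815) = -1322*(-815) = 1077430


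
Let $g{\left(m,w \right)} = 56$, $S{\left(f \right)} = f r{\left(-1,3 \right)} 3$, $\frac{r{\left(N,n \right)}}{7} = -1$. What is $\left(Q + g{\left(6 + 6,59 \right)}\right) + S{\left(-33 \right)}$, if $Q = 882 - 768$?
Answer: $863$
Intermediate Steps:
$Q = 114$
$r{\left(N,n \right)} = -7$ ($r{\left(N,n \right)} = 7 \left(-1\right) = -7$)
$S{\left(f \right)} = - 21 f$ ($S{\left(f \right)} = f \left(-7\right) 3 = - 7 f 3 = - 21 f$)
$\left(Q + g{\left(6 + 6,59 \right)}\right) + S{\left(-33 \right)} = \left(114 + 56\right) - -693 = 170 + 693 = 863$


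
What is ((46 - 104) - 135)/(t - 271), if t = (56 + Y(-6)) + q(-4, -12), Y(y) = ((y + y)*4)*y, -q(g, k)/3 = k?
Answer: -193/109 ≈ -1.7706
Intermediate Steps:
q(g, k) = -3*k
Y(y) = 8*y**2 (Y(y) = ((2*y)*4)*y = (8*y)*y = 8*y**2)
t = 380 (t = (56 + 8*(-6)**2) - 3*(-12) = (56 + 8*36) + 36 = (56 + 288) + 36 = 344 + 36 = 380)
((46 - 104) - 135)/(t - 271) = ((46 - 104) - 135)/(380 - 271) = (-58 - 135)/109 = -193*1/109 = -193/109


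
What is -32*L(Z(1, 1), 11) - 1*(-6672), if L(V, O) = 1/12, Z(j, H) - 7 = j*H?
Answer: 20008/3 ≈ 6669.3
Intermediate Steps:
Z(j, H) = 7 + H*j (Z(j, H) = 7 + j*H = 7 + H*j)
L(V, O) = 1/12
-32*L(Z(1, 1), 11) - 1*(-6672) = -32*1/12 - 1*(-6672) = -8/3 + 6672 = 20008/3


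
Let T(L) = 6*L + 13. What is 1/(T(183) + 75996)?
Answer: 1/77107 ≈ 1.2969e-5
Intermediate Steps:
T(L) = 13 + 6*L
1/(T(183) + 75996) = 1/((13 + 6*183) + 75996) = 1/((13 + 1098) + 75996) = 1/(1111 + 75996) = 1/77107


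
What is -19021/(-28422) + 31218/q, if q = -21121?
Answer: -485535455/600301062 ≈ -0.80882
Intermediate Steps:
-19021/(-28422) + 31218/q = -19021/(-28422) + 31218/(-21121) = -19021*(-1/28422) + 31218*(-1/21121) = 19021/28422 - 31218/21121 = -485535455/600301062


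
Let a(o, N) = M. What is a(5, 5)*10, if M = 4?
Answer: 40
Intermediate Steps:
a(o, N) = 4
a(5, 5)*10 = 4*10 = 40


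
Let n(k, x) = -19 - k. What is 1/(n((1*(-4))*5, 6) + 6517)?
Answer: 1/6518 ≈ 0.00015342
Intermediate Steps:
1/(n((1*(-4))*5, 6) + 6517) = 1/((-19 - 1*(-4)*5) + 6517) = 1/((-19 - (-4)*5) + 6517) = 1/((-19 - 1*(-20)) + 6517) = 1/((-19 + 20) + 6517) = 1/(1 + 6517) = 1/6518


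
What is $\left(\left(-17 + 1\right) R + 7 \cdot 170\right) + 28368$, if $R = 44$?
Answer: $28854$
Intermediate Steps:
$\left(\left(-17 + 1\right) R + 7 \cdot 170\right) + 28368 = \left(\left(-17 + 1\right) 44 + 7 \cdot 170\right) + 28368 = \left(\left(-16\right) 44 + 1190\right) + 28368 = \left(-704 + 1190\right) + 28368 = 486 + 28368 = 28854$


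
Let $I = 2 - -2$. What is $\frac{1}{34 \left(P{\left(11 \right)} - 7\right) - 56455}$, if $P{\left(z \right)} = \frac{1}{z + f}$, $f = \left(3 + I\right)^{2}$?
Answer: $- \frac{30}{1700773} \approx -1.7639 \cdot 10^{-5}$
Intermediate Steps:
$I = 4$ ($I = 2 + 2 = 4$)
$f = 49$ ($f = \left(3 + 4\right)^{2} = 7^{2} = 49$)
$P{\left(z \right)} = \frac{1}{49 + z}$ ($P{\left(z \right)} = \frac{1}{z + 49} = \frac{1}{49 + z}$)
$\frac{1}{34 \left(P{\left(11 \right)} - 7\right) - 56455} = \frac{1}{34 \left(\frac{1}{49 + 11} - 7\right) - 56455} = \frac{1}{34 \left(\frac{1}{60} - 7\right) - 56455} = \frac{1}{34 \left(- \frac{419}{60}\right) - 56455} = \frac{1}{- \frac{7123}{30} - 56455} = \frac{1}{- \frac{1700773}{30}} = - \frac{30}{1700773}$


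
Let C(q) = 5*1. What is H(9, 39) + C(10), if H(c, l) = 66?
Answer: 71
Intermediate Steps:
C(q) = 5
H(9, 39) + C(10) = 66 + 5 = 71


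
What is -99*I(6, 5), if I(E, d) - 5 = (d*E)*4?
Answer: -12375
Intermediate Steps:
I(E, d) = 5 + 4*E*d (I(E, d) = 5 + (d*E)*4 = 5 + (E*d)*4 = 5 + 4*E*d)
-99*I(6, 5) = -99*(5 + 4*6*5) = -99*(5 + 120) = -99*125 = -12375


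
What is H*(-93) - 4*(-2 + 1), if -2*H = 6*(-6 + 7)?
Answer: 283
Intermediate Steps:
H = -3 (H = -3*(-6 + 7) = -3 ≈ -3.0000)
H*(-93) - 4*(-2 + 1) = -3*(-93) - 4*(-2 + 1) = 279 - 4*(-1) = 279 + 4 = 283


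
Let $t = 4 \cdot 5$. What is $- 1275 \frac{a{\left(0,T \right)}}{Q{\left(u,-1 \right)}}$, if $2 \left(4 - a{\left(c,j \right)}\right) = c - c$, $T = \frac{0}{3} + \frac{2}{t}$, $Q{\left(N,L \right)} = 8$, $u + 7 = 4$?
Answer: $- \frac{1275}{2} \approx -637.5$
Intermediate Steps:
$u = -3$ ($u = -7 + 4 = -3$)
$t = 20$
$T = \frac{1}{10}$ ($T = \frac{0}{3} + \frac{2}{20} = 0 \cdot \frac{1}{3} + 2 \cdot \frac{1}{20} = 0 + \frac{1}{10} = \frac{1}{10} \approx 0.1$)
$a{\left(c,j \right)} = 4$ ($a{\left(c,j \right)} = 4 - \frac{c - c}{2} = 4 - 0 = 4 + 0 = 4$)
$- 1275 \frac{a{\left(0,T \right)}}{Q{\left(u,-1 \right)}} = - 1275 \cdot \frac{4}{8} = - 1275 \cdot 4 \cdot \frac{1}{8} = \left(-1275\right) \frac{1}{2} = - \frac{1275}{2}$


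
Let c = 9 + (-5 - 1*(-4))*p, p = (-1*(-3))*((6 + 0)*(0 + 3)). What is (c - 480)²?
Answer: 275625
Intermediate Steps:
p = 54 (p = 3*(6*3) = 3*18 = 54)
c = -45 (c = 9 + (-5 - 1*(-4))*54 = 9 + (-5 + 4)*54 = 9 - 1*54 = 9 - 54 = -45)
(c - 480)² = (-45 - 480)² = (-525)² = 275625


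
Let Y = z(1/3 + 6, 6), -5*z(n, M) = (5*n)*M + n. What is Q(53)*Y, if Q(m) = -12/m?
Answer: 2356/265 ≈ 8.8906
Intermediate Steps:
z(n, M) = -n/5 - M*n (z(n, M) = -((5*n)*M + n)/5 = -(5*M*n + n)/5 = -(n + 5*M*n)/5 = -n/5 - M*n)
Y = -589/15 (Y = -(1/3 + 6)*(⅕ + 6) = -1*(⅓ + 6)*31/5 = -1*19/3*31/5 = -589/15 ≈ -39.267)
Q(53)*Y = -12/53*(-589/15) = 2356/265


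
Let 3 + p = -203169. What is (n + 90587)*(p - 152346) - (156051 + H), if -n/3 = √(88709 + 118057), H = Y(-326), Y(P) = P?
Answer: -32205464791 + 3199662*√22974 ≈ -3.1720e+10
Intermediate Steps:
p = -203172 (p = -3 - 203169 = -203172)
H = -326
n = -9*√22974 (n = -3*√(88709 + 118057) = -9*√22974 ≈ -1364.1)
(n + 90587)*(p - 152346) - (156051 + H) = (-9*√22974 + 90587)*(-203172 - 152346) - (156051 - 326) = (90587 - 9*√22974)*(-355518) - 1*155725 = (-32205309066 + 3199662*√22974) - 155725 = -32205464791 + 3199662*√22974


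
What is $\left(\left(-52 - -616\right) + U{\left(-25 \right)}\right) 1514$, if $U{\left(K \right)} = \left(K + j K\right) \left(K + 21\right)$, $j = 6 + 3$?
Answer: $2367896$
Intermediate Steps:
$j = 9$
$U{\left(K \right)} = 10 K \left(21 + K\right)$ ($U{\left(K \right)} = \left(K + 9 K\right) \left(K + 21\right) = 10 K \left(21 + K\right)$)
$\left(\left(-52 - -616\right) + U{\left(-25 \right)}\right) 1514 = \left(\left(-52 - -616\right) + 10 \left(-25\right) \left(21 - 25\right)\right) 1514 = \left(\left(-52 + 616\right) + 10 \left(-25\right) \left(-4\right)\right) 1514 = \left(564 + 1000\right) 1514 = 1564 \cdot 1514 = 2367896$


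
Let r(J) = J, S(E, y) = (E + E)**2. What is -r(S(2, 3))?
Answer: -16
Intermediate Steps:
S(E, y) = 4*E**2 (S(E, y) = (2*E)**2 = 4*E**2)
-r(S(2, 3)) = -4*2**2 = -4*4 = -1*16 = -16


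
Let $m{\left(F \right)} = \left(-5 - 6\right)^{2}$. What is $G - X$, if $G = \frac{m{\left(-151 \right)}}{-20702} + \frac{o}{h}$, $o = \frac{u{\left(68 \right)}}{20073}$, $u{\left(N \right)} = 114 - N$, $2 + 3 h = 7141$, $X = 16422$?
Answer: $- \frac{1476298686222963}{89897586218} \approx -16422.0$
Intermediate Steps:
$h = \frac{7139}{3}$ ($h = - \frac{2}{3} + \frac{1}{3} \cdot 7141 = - \frac{2}{3} + \frac{7141}{3} = \frac{7139}{3} \approx 2379.7$)
$m{\left(F \right)} = 121$ ($m{\left(F \right)} = \left(-11\right)^{2} = 121$)
$o = \frac{46}{20073}$ ($o = \frac{114 - 68}{20073} = \left(114 - 68\right) \frac{1}{20073} = 46 \cdot \frac{1}{20073} = \frac{46}{20073} \approx 0.0022916$)
$G = - \frac{525350967}{89897586218}$ ($G = \frac{121}{-20702} + \frac{46}{20073 \cdot \frac{7139}{3}} = 121 \left(- \frac{1}{20702}\right) + \frac{46}{20073} \cdot \frac{3}{7139} = - \frac{11}{1882} + \frac{46}{47767049} = - \frac{525350967}{89897586218} \approx -0.0058439$)
$G - X = - \frac{525350967}{89897586218} - 16422 = - \frac{1476298686222963}{89897586218}$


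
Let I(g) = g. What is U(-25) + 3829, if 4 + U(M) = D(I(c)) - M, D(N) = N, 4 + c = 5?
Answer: 3851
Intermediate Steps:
c = 1 (c = -4 + 5 = 1)
U(M) = -3 - M (U(M) = -4 + (1 - M) = -3 - M)
U(-25) + 3829 = (-3 - 1*(-25)) + 3829 = (-3 + 25) + 3829 = 22 + 3829 = 3851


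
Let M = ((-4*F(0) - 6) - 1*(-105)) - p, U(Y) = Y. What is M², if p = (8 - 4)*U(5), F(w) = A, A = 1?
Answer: 5625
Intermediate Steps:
F(w) = 1
p = 20 (p = (8 - 4)*5 = 4*5 = 20)
M = 75 (M = ((-4*1 - 6) - 1*(-105)) - 1*20 = ((-4 - 6) + 105) - 20 = (-10 + 105) - 20 = 95 - 20 = 75)
M² = 75² = 5625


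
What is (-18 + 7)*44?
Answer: -484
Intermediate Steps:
(-18 + 7)*44 = -11*44 = -484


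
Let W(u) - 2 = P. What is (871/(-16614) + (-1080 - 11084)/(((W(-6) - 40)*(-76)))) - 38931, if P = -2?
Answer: -18908419499/485640 ≈ -38935.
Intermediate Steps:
W(u) = 0 (W(u) = 2 - 2 = 0)
(871/(-16614) + (-1080 - 11084)/(((W(-6) - 40)*(-76)))) - 38931 = (871/(-16614) + (-1080 - 11084)/(((0 - 40)*(-76)))) - 38931 = (871*(-1/16614) - 12164/((-40*(-76)))) - 38931 = (-67/1278 - 12164/3040) - 38931 = (-67/1278 - 12164*1/3040) - 38931 = (-67/1278 - 3041/760) - 38931 = -1968659/485640 - 38931 = -18908419499/485640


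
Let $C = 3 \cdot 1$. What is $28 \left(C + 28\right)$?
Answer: $868$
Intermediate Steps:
$C = 3$
$28 \left(C + 28\right) = 28 \left(3 + 28\right) = 28 \cdot 31 = 868$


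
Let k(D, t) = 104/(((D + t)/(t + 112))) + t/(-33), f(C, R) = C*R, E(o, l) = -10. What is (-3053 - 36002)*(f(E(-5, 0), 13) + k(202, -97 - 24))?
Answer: 48467255/9 ≈ 5.3852e+6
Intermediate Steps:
k(D, t) = -t/33 + 104*(112 + t)/(D + t) (k(D, t) = 104/(((D + t)/(112 + t))) + t*(-1/33) = 104/(((D + t)/(112 + t))) - t/33 = 104*((112 + t)/(D + t)) - t/33 = 104*(112 + t)/(D + t) - t/33 = -t/33 + 104*(112 + t)/(D + t))
(-3053 - 36002)*(f(E(-5, 0), 13) + k(202, -97 - 24)) = (-3053 - 36002)*(-10*13 + (384384 - (-97 - 24)**2 + 3432*(-97 - 24) - 1*202*(-97 - 24))/(33*(202 + (-97 - 24)))) = -39055*(-130 + (384384 - 1*(-121)**2 + 3432*(-121) - 1*202*(-121))/(33*(202 - 121))) = -39055*(-130 + (1/33)*(384384 - 1*14641 - 415272 + 24442)/81) = -39055*(-130 + (1/33)*(1/81)*(384384 - 14641 - 415272 + 24442)) = -39055*(-130 + (1/33)*(1/81)*(-21087)) = -39055*(-130 - 71/9) = -39055*(-1241/9) = 48467255/9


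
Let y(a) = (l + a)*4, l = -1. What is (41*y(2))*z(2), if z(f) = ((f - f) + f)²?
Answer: 656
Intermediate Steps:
y(a) = -4 + 4*a (y(a) = (-1 + a)*4 = -4 + 4*a)
z(f) = f² (z(f) = (0 + f)² = f²)
(41*y(2))*z(2) = (41*(-4 + 4*2))*2² = (41*(-4 + 8))*4 = (41*4)*4 = 164*4 = 656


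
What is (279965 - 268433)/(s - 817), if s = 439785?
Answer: 2883/109742 ≈ 0.026271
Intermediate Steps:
(279965 - 268433)/(s - 817) = (279965 - 268433)/(439785 - 817) = 11532/438968 = 11532*(1/438968) = 2883/109742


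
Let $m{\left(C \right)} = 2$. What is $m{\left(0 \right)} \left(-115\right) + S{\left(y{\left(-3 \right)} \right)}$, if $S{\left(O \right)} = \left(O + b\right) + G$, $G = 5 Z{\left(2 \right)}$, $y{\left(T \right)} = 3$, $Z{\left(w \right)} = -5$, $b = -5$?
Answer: $-257$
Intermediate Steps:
$G = -25$ ($G = 5 \left(-5\right) = -25$)
$S{\left(O \right)} = -30 + O$ ($S{\left(O \right)} = \left(O - 5\right) - 25 = \left(-5 + O\right) - 25 = -30 + O$)
$m{\left(0 \right)} \left(-115\right) + S{\left(y{\left(-3 \right)} \right)} = 2 \left(-115\right) + \left(-30 + 3\right) = -230 - 27 = -257$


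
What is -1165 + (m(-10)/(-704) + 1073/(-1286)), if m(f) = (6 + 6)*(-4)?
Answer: -32981857/28292 ≈ -1165.8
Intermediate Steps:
m(f) = -48 (m(f) = 12*(-4) = -48)
-1165 + (m(-10)/(-704) + 1073/(-1286)) = -1165 + (-48/(-704) + 1073/(-1286)) = -1165 + (-48*(-1/704) + 1073*(-1/1286)) = -1165 + (3/44 - 1073/1286) = -1165 - 21677/28292 = -32981857/28292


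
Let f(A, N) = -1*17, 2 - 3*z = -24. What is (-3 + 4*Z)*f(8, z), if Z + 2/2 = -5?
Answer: 459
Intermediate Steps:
Z = -6 (Z = -1 - 5 = -6)
z = 26/3 (z = ⅔ - ⅓*(-24) = ⅔ + 8 = 26/3 ≈ 8.6667)
f(A, N) = -17
(-3 + 4*Z)*f(8, z) = (-3 + 4*(-6))*(-17) = (-3 - 24)*(-17) = -27*(-17) = 459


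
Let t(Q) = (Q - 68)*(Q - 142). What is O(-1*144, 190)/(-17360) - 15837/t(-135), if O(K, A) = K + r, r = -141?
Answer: -1056753/3984368 ≈ -0.26522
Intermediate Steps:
t(Q) = (-142 + Q)*(-68 + Q) (t(Q) = (-68 + Q)*(-142 + Q) = (-142 + Q)*(-68 + Q))
O(K, A) = -141 + K (O(K, A) = K - 141 = -141 + K)
O(-1*144, 190)/(-17360) - 15837/t(-135) = (-141 - 1*144)/(-17360) - 15837/(9656 + (-135)² - 210*(-135)) = (-141 - 144)*(-1/17360) - 15837/(9656 + 18225 + 28350) = -285*(-1/17360) - 15837/56231 = 57/3472 - 15837*1/56231 = 57/3472 - 15837/56231 = -1056753/3984368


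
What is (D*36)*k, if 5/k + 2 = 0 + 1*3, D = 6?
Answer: 1080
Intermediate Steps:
k = 5 (k = 5/(-2 + (0 + 1*3)) = 5/(-2 + (0 + 3)) = 5/(-2 + 3) = 5/1 = 5*1 = 5)
(D*36)*k = (6*36)*5 = 216*5 = 1080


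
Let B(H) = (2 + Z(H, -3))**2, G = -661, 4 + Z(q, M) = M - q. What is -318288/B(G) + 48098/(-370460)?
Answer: -2165801147/2490973040 ≈ -0.86946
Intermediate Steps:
Z(q, M) = -4 + M - q (Z(q, M) = -4 + (M - q) = -4 + M - q)
B(H) = (-5 - H)**2 (B(H) = (2 + (-4 - 3 - H))**2 = (2 + (-7 - H))**2 = (-5 - H)**2)
-318288/B(G) + 48098/(-370460) = -318288/(5 - 661)**2 + 48098/(-370460) = -318288/((-656)**2) + 48098*(-1/370460) = -318288/430336 - 24049/185230 = -318288*1/430336 - 24049/185230 = -19893/26896 - 24049/185230 = -2165801147/2490973040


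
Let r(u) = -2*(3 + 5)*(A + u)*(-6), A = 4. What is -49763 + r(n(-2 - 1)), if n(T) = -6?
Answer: -49955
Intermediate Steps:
r(u) = 384 + 96*u (r(u) = -2*(3 + 5)*(4 + u)*(-6) = -16*(4 + u)*(-6) = -2*(32 + 8*u)*(-6) = (-64 - 16*u)*(-6) = 384 + 96*u)
-49763 + r(n(-2 - 1)) = -49763 + (384 + 96*(-6)) = -49763 + (384 - 576) = -49763 - 192 = -49955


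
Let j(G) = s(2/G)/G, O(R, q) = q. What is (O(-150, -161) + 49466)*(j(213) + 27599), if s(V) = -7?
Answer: 96614462300/71 ≈ 1.3608e+9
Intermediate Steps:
j(G) = -7/G
(O(-150, -161) + 49466)*(j(213) + 27599) = (-161 + 49466)*(-7/213 + 27599) = 49305*(-7*1/213 + 27599) = 49305*(-7/213 + 27599) = 49305*(5878580/213) = 96614462300/71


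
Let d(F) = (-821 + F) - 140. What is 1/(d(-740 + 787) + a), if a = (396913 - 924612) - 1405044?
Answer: -1/1933657 ≈ -5.1716e-7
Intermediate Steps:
d(F) = -961 + F
a = -1932743 (a = -527699 - 1405044 = -1932743)
1/(d(-740 + 787) + a) = 1/((-961 + (-740 + 787)) - 1932743) = 1/((-961 + 47) - 1932743) = 1/(-914 - 1932743) = 1/(-1933657) = -1/1933657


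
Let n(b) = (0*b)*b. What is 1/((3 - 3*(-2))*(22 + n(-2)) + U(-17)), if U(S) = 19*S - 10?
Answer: -1/135 ≈ -0.0074074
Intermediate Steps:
U(S) = -10 + 19*S
n(b) = 0 (n(b) = 0*b = 0)
1/((3 - 3*(-2))*(22 + n(-2)) + U(-17)) = 1/((3 - 3*(-2))*(22 + 0) + (-10 + 19*(-17))) = 1/((3 + 6)*22 + (-10 - 323)) = 1/(9*22 - 333) = 1/(198 - 333) = 1/(-135) = -1/135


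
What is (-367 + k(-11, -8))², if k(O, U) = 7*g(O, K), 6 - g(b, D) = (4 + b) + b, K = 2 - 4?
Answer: 39601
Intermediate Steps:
K = -2
g(b, D) = 2 - 2*b (g(b, D) = 6 - ((4 + b) + b) = 6 - (4 + 2*b) = 6 + (-4 - 2*b) = 2 - 2*b)
k(O, U) = 14 - 14*O (k(O, U) = 7*(2 - 2*O) = 14 - 14*O)
(-367 + k(-11, -8))² = (-367 + (14 - 14*(-11)))² = (-367 + (14 + 154))² = (-367 + 168)² = (-199)² = 39601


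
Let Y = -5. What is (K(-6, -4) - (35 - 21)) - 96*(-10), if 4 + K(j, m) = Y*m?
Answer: 962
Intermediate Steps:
K(j, m) = -4 - 5*m
(K(-6, -4) - (35 - 21)) - 96*(-10) = ((-4 - 5*(-4)) - (35 - 21)) - 96*(-10) = ((-4 + 20) - 1*14) + 960 = (16 - 14) + 960 = 2 + 960 = 962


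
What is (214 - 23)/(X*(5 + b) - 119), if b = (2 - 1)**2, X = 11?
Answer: -191/53 ≈ -3.6038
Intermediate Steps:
b = 1 (b = 1**2 = 1)
(214 - 23)/(X*(5 + b) - 119) = (214 - 23)/(11*(5 + 1) - 119) = 191/(11*6 - 119) = 191/(66 - 119) = 191/(-53) = 191*(-1/53) = -191/53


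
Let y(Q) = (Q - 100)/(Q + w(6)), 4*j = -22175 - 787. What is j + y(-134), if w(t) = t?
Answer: -367275/64 ≈ -5738.7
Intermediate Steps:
j = -11481/2 (j = (-22175 - 787)/4 = (¼)*(-22962) = -11481/2 ≈ -5740.5)
y(Q) = (-100 + Q)/(6 + Q) (y(Q) = (Q - 100)/(Q + 6) = (-100 + Q)/(6 + Q))
j + y(-134) = -11481/2 + (-100 - 134)/(6 - 134) = -11481/2 - 234/(-128) = -11481/2 - 1/128*(-234) = -11481/2 + 117/64 = -367275/64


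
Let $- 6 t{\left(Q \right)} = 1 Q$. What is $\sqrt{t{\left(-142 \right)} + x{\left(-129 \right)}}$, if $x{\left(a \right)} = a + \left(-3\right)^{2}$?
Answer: $\frac{17 i \sqrt{3}}{3} \approx 9.815 i$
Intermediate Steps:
$x{\left(a \right)} = 9 + a$ ($x{\left(a \right)} = a + 9 = 9 + a$)
$t{\left(Q \right)} = - \frac{Q}{6}$ ($t{\left(Q \right)} = - \frac{1 Q}{6} = - \frac{Q}{6}$)
$\sqrt{t{\left(-142 \right)} + x{\left(-129 \right)}} = \sqrt{\left(- \frac{1}{6}\right) \left(-142\right) + \left(9 - 129\right)} = \sqrt{\frac{71}{3} - 120} = \sqrt{- \frac{289}{3}} = \frac{17 i \sqrt{3}}{3}$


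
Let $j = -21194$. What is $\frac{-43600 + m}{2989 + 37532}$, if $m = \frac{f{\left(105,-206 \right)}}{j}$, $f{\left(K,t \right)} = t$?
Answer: $- \frac{154009699}{143133679} \approx -1.076$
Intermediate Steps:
$m = \frac{103}{10597}$ ($m = - \frac{206}{-21194} = \left(-206\right) \left(- \frac{1}{21194}\right) = \frac{103}{10597} \approx 0.0097197$)
$\frac{-43600 + m}{2989 + 37532} = \frac{-43600 + \frac{103}{10597}}{2989 + 37532} = - \frac{462029097}{10597 \cdot 40521} = \left(- \frac{462029097}{10597}\right) \frac{1}{40521} = - \frac{154009699}{143133679}$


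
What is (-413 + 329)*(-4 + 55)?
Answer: -4284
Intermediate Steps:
(-413 + 329)*(-4 + 55) = -84*51 = -4284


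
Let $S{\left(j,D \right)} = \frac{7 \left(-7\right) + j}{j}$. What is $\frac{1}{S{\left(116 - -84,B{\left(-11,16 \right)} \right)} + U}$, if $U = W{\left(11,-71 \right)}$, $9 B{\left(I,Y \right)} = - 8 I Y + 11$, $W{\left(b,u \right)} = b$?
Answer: $\frac{200}{2351} \approx 0.08507$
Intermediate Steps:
$B{\left(I,Y \right)} = \frac{11}{9} - \frac{8 I Y}{9}$ ($B{\left(I,Y \right)} = \frac{- 8 I Y + 11}{9} = \frac{11 - 8 I Y}{9} = \frac{11}{9} - \frac{8 I Y}{9}$)
$U = 11$
$S{\left(j,D \right)} = \frac{-49 + j}{j}$
$\frac{1}{S{\left(116 - -84,B{\left(-11,16 \right)} \right)} + U} = \frac{1}{\frac{-49 + \left(116 - -84\right)}{116 - -84} + 11} = \frac{1}{\frac{-49 + \left(116 + 84\right)}{116 + 84} + 11} = \frac{1}{\frac{-49 + 200}{200} + 11} = \frac{1}{\frac{1}{200} \cdot 151 + 11} = \frac{1}{\frac{151}{200} + 11} = \frac{1}{\frac{2351}{200}} = \frac{200}{2351}$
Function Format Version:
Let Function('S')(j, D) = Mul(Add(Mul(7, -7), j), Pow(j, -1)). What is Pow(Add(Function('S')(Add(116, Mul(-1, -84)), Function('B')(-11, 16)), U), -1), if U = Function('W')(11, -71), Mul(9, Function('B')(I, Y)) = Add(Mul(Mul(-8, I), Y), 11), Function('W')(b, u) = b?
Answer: Rational(200, 2351) ≈ 0.085070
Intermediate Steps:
Function('B')(I, Y) = Add(Rational(11, 9), Mul(Rational(-8, 9), I, Y)) (Function('B')(I, Y) = Mul(Rational(1, 9), Add(Mul(Mul(-8, I), Y), 11)) = Mul(Rational(1, 9), Add(Mul(-8, I, Y), 11)) = Mul(Rational(1, 9), Add(11, Mul(-8, I, Y))) = Add(Rational(11, 9), Mul(Rational(-8, 9), I, Y)))
U = 11
Function('S')(j, D) = Mul(Pow(j, -1), Add(-49, j)) (Function('S')(j, D) = Mul(Add(-49, j), Pow(j, -1)) = Mul(Pow(j, -1), Add(-49, j)))
Pow(Add(Function('S')(Add(116, Mul(-1, -84)), Function('B')(-11, 16)), U), -1) = Pow(Add(Mul(Pow(Add(116, Mul(-1, -84)), -1), Add(-49, Add(116, Mul(-1, -84)))), 11), -1) = Pow(Add(Mul(Pow(Add(116, 84), -1), Add(-49, Add(116, 84))), 11), -1) = Pow(Add(Mul(Pow(200, -1), Add(-49, 200)), 11), -1) = Pow(Add(Mul(Rational(1, 200), 151), 11), -1) = Pow(Add(Rational(151, 200), 11), -1) = Pow(Rational(2351, 200), -1) = Rational(200, 2351)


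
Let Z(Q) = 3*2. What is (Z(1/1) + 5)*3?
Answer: 33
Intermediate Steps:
Z(Q) = 6
(Z(1/1) + 5)*3 = (6 + 5)*3 = 11*3 = 33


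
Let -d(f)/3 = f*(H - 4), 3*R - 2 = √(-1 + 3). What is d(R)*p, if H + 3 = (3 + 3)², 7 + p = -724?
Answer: 42398 + 21199*√2 ≈ 72378.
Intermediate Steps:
p = -731 (p = -7 - 724 = -731)
H = 33 (H = -3 + (3 + 3)² = -3 + 6² = -3 + 36 = 33)
R = ⅔ + √2/3 (R = ⅔ + √(-1 + 3)/3 = ⅔ + √2/3 ≈ 1.1381)
d(f) = -87*f (d(f) = -3*f*(33 - 4) = -3*f*29 = -87*f)
d(R)*p = -87*(⅔ + √2/3)*(-731) = (-58 - 29*√2)*(-731) = 42398 + 21199*√2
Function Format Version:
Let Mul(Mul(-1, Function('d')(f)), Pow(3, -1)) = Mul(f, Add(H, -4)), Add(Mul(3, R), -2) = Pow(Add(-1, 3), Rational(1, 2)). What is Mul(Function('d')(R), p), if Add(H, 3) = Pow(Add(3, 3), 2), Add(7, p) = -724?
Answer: Add(42398, Mul(21199, Pow(2, Rational(1, 2)))) ≈ 72378.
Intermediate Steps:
p = -731 (p = Add(-7, -724) = -731)
H = 33 (H = Add(-3, Pow(Add(3, 3), 2)) = Add(-3, Pow(6, 2)) = Add(-3, 36) = 33)
R = Add(Rational(2, 3), Mul(Rational(1, 3), Pow(2, Rational(1, 2)))) (R = Add(Rational(2, 3), Mul(Rational(1, 3), Pow(Add(-1, 3), Rational(1, 2)))) = Add(Rational(2, 3), Mul(Rational(1, 3), Pow(2, Rational(1, 2)))) ≈ 1.1381)
Function('d')(f) = Mul(-87, f) (Function('d')(f) = Mul(-3, Mul(f, Add(33, -4))) = Mul(-3, Mul(f, 29)) = Mul(-3, Mul(29, f)) = Mul(-87, f))
Mul(Function('d')(R), p) = Mul(Mul(-87, Add(Rational(2, 3), Mul(Rational(1, 3), Pow(2, Rational(1, 2))))), -731) = Mul(Add(-58, Mul(-29, Pow(2, Rational(1, 2)))), -731) = Add(42398, Mul(21199, Pow(2, Rational(1, 2))))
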